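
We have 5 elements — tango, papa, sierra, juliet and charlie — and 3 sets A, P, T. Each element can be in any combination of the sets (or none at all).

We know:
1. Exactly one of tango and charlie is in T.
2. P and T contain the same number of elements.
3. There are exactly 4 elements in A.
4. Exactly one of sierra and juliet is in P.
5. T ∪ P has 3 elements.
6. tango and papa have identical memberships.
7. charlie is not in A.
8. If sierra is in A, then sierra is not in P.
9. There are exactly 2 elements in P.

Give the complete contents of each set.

A = {juliet, papa, sierra, tango}; P = {charlie, juliet}; T = {charlie, sierra}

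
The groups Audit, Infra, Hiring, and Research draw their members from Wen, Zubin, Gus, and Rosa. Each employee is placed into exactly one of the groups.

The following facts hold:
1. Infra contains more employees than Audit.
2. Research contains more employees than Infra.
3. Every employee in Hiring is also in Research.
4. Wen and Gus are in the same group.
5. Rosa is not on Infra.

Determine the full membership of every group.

Audit = {}; Infra = {Zubin}; Hiring = {}; Research = {Gus, Rosa, Wen}

From (5): Rosa ∉ Infra.
Suppose Wen ∈ Audit: no assignment then satisfies all the clues, so Wen ∉ Audit.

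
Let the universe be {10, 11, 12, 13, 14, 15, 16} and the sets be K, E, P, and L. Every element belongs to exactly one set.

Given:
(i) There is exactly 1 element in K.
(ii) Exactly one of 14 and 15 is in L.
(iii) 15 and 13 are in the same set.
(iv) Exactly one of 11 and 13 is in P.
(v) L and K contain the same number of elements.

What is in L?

L = {14}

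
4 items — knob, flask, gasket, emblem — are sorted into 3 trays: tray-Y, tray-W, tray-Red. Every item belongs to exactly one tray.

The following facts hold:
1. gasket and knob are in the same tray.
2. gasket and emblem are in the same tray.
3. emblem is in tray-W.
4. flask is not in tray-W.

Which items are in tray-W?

tray-W = {emblem, gasket, knob}

From (3): emblem ∈ tray-W.
From (4): flask ∉ tray-W.
(2): gasket matches emblem: gasket ∉ tray-Y.
(2): gasket matches emblem: gasket ∈ tray-W.
(1): knob matches gasket: knob ∉ tray-Y.
(1): knob matches gasket: knob ∈ tray-W.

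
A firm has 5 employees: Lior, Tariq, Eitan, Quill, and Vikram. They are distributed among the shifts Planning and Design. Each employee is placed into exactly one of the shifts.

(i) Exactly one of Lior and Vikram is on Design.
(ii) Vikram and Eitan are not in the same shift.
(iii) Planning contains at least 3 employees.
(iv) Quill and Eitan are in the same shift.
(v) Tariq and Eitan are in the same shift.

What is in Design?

Design = {Vikram}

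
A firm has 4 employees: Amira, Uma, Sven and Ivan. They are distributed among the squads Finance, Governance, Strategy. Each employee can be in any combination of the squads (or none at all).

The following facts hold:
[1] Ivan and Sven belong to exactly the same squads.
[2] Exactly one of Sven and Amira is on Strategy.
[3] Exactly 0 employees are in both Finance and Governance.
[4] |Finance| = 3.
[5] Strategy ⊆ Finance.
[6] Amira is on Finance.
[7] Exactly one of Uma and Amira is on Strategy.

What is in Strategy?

Strategy = {Amira}

From (6): Amira ∈ Finance.
Suppose Amira ∉ Strategy: no assignment then satisfies all the clues, so Amira ∈ Strategy.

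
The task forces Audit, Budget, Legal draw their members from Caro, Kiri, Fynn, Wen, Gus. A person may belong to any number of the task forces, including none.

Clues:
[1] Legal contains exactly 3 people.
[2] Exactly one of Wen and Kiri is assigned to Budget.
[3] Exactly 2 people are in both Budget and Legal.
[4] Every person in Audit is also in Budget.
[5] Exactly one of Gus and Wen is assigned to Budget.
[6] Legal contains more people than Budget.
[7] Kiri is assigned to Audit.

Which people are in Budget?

Budget = {Gus, Kiri}

From (7): Kiri ∈ Audit.
(4) with Kiri ∈ Audit: Kiri ∈ Budget.
(2) (exactly one): Wen ∉ Budget.
(4) contrapositive: Wen ∉ Audit.
(5) (exactly one): Gus ∈ Budget.
Suppose Caro ∈ Budget: no assignment then satisfies all the clues, so Caro ∉ Budget.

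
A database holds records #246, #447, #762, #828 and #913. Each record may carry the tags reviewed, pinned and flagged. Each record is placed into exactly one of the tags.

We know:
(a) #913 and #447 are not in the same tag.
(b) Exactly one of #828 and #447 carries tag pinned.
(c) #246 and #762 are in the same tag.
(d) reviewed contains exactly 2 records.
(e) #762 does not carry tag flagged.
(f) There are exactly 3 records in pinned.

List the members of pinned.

pinned = {#246, #447, #762}

From (e): #762 ∉ flagged.
(c): #246 matches #762: #246 ∉ flagged.
Suppose #246 ∉ pinned: no assignment then satisfies all the clues, so #246 ∈ pinned.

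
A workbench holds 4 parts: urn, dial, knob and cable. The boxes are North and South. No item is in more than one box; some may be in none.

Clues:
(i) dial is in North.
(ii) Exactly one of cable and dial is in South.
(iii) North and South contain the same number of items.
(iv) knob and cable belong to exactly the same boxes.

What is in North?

From (i): dial ∈ North.
(ii) (exactly one): cable ∈ South.
(iv): knob matches cable: knob ∉ North.
(iv): knob matches cable: knob ∈ South.
Suppose urn ∉ North: no assignment then satisfies all the clues, so urn ∈ North.

North = {dial, urn}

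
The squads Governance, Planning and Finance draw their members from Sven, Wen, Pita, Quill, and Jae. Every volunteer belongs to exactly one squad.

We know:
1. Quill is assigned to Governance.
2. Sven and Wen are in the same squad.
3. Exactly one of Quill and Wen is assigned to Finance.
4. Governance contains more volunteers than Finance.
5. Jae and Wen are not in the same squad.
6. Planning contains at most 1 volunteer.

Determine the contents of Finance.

From (1): Quill ∈ Governance.
(3) (exactly one): Wen ∈ Finance.
(5): Jae ∉ Finance.
(2): Sven matches Wen: Sven ∉ Governance.
(2): Sven matches Wen: Sven ∉ Planning.
(2): Sven matches Wen: Sven ∈ Finance.
Suppose Pita ∈ Finance: no assignment then satisfies all the clues, so Pita ∉ Finance.

Finance = {Sven, Wen}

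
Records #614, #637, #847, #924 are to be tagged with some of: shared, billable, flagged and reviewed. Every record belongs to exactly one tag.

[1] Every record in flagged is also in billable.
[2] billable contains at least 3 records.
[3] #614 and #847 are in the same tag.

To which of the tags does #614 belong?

#614: billable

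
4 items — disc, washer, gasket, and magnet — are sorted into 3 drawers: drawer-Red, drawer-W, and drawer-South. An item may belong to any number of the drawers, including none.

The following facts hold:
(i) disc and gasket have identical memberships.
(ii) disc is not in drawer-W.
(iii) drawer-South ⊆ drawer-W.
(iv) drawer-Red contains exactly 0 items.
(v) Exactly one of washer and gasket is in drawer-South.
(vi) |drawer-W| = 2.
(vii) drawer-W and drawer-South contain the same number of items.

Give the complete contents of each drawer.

From (ii): disc ∉ drawer-W.
(i): gasket matches disc: gasket ∉ drawer-W.
(iii) contrapositive: disc ∉ drawer-South.
(iii) contrapositive: gasket ∉ drawer-South.
(iv): drawer-Red already has 0, so the rest are out.
(v) (exactly one): washer ∈ drawer-South.
(vi): only 2 candidates remain for drawer-W, so all are in.
Suppose magnet ∉ drawer-South: no assignment then satisfies all the clues, so magnet ∈ drawer-South.

drawer-Red = {}; drawer-W = {magnet, washer}; drawer-South = {magnet, washer}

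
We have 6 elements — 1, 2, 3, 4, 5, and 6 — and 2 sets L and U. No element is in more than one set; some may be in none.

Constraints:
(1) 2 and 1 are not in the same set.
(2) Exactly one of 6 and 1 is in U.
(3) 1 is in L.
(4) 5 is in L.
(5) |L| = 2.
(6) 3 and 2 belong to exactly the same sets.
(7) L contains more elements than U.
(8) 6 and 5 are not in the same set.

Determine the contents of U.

From (3): 1 ∈ L.
From (4): 5 ∈ L.
(1): 2 ∉ L.
(2) (exactly one): 6 ∈ U.
(5): L already has 2, so the rest are out.
Suppose 2 ∈ U: no assignment then satisfies all the clues, so 2 ∉ U.

U = {6}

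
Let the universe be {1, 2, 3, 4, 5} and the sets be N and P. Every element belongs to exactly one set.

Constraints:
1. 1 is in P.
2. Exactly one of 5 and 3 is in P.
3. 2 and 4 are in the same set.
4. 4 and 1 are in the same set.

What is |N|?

1

From (1): 1 ∈ P.
(4): 4 matches 1: 4 ∉ N.
(4): 4 matches 1: 4 ∈ P.
(3): 2 matches 4: 2 ∉ N.
(3): 2 matches 4: 2 ∈ P.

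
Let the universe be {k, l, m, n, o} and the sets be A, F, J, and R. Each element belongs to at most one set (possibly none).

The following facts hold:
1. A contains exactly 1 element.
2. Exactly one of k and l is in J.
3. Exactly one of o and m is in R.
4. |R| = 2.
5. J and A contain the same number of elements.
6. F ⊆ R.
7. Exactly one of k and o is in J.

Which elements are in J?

J = {k}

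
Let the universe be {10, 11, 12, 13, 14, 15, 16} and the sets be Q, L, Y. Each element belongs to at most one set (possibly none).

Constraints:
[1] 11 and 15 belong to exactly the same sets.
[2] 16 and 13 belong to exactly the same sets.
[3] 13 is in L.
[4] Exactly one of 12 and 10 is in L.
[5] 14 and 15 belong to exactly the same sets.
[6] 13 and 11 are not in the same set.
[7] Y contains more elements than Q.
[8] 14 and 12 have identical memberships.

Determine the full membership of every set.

Q = {}; L = {10, 13, 16}; Y = {11, 12, 14, 15}

From (3): 13 ∈ L.
(2): 16 matches 13: 16 ∉ Q.
(2): 16 matches 13: 16 ∈ L.
(6): 11 ∉ L.
(1): 15 matches 11: 15 ∉ L.
(5): 14 matches 15: 14 ∉ L.
(8): 12 matches 14: 12 ∉ L.
(4) (exactly one): 10 ∈ L.
Suppose 11 ∈ Q: no assignment then satisfies all the clues, so 11 ∉ Q.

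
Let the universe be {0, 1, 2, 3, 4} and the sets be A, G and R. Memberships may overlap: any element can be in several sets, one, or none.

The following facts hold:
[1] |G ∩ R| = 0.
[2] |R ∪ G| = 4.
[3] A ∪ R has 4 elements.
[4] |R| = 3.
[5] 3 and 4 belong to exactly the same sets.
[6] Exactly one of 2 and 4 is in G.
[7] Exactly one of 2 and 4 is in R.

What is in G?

G = {2}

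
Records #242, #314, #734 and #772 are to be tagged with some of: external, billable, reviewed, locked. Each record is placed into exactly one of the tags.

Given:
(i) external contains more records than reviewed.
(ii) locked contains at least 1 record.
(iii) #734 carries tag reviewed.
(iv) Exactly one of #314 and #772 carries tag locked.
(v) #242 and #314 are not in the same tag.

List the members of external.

external = {#242, #772}

From (iii): #734 ∈ reviewed.
Suppose #242 ∉ external: no assignment then satisfies all the clues, so #242 ∈ external.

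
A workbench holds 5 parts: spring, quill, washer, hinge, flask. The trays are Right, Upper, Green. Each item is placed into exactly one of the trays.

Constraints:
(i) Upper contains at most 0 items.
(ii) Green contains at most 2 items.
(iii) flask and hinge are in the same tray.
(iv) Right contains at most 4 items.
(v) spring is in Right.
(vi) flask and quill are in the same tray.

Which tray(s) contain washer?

washer: Green

From (v): spring ∈ Right.
(i): Upper already has 0, so the rest are out.
Suppose washer ∈ Right: no assignment then satisfies all the clues, so washer ∉ Right.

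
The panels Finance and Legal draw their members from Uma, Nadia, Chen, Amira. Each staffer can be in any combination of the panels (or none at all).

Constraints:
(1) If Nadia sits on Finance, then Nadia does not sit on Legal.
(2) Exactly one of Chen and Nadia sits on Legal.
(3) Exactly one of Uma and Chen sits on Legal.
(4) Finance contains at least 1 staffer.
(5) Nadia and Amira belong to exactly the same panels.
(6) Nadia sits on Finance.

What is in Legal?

Legal = {Chen}

From (6): Nadia ∈ Finance.
(1): Nadia ∉ Legal.
(2) (exactly one): Chen ∈ Legal.
(3) (exactly one): Uma ∉ Legal.
(5): Amira matches Nadia: Amira ∈ Finance.
(5): Amira matches Nadia: Amira ∉ Legal.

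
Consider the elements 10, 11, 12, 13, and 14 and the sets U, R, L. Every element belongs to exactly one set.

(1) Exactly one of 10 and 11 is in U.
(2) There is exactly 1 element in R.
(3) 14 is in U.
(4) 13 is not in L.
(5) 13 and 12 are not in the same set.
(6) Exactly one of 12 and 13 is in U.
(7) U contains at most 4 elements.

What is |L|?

1

From (3): 14 ∈ U.
From (4): 13 ∉ L.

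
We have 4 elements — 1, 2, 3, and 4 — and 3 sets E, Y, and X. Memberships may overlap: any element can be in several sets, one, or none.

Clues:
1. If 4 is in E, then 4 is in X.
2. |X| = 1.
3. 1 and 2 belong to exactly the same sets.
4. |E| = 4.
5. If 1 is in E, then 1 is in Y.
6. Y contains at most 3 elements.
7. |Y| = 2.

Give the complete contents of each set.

(4): only 4 candidates remain for E, so all are in.
(5): 1 ∈ Y.
(1): 4 ∈ X.
(2): X already has 1, so the rest are out.
(3): 2 matches 1: 2 ∈ Y.
(7): Y already has 2, so the rest are out.

E = {1, 2, 3, 4}; Y = {1, 2}; X = {4}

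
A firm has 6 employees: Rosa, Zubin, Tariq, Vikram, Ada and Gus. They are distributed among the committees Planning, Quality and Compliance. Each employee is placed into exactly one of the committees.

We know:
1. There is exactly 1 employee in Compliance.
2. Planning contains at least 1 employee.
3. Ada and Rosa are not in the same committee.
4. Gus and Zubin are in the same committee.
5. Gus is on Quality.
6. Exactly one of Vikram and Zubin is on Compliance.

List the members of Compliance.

Compliance = {Vikram}

From (5): Gus ∈ Quality.
(4): Zubin matches Gus: Zubin ∉ Planning.
(4): Zubin matches Gus: Zubin ∈ Quality.
(6) (exactly one): Vikram ∈ Compliance.
(1): Compliance already has 1, so the rest are out.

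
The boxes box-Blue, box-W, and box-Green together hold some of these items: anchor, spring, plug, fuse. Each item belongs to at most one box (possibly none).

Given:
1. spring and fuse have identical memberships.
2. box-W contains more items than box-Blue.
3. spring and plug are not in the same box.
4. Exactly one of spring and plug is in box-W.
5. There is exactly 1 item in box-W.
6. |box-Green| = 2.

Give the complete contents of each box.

box-Blue = {}; box-W = {plug}; box-Green = {fuse, spring}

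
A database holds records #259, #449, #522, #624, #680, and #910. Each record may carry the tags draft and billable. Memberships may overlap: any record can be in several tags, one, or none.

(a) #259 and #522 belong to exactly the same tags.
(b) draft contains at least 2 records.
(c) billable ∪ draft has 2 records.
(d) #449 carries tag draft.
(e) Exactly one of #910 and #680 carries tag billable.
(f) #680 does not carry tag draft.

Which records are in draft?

draft = {#449, #910}

From (d): #449 ∈ draft.
From (f): #680 ∉ draft.
Suppose #259 ∈ draft: no assignment then satisfies all the clues, so #259 ∉ draft.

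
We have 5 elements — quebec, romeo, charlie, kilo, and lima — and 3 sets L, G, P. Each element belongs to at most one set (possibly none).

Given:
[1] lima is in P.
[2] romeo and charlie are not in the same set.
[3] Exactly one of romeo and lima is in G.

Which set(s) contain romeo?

romeo: G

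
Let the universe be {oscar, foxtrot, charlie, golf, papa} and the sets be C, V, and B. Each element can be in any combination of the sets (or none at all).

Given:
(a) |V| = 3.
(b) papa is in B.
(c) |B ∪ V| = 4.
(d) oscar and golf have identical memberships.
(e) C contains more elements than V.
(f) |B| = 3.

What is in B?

B = {golf, oscar, papa}

From (b): papa ∈ B.
Suppose oscar ∉ B: no assignment then satisfies all the clues, so oscar ∈ B.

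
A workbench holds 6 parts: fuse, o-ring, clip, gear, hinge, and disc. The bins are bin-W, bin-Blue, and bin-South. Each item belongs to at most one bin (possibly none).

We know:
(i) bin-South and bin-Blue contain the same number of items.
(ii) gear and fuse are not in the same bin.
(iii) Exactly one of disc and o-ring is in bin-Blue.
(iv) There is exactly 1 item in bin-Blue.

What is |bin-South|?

1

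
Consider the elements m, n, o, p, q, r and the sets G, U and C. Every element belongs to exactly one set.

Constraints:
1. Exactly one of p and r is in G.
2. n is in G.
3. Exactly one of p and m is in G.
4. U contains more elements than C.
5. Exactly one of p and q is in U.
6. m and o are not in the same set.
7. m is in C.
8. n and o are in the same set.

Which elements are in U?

From (2): n ∈ G.
From (7): m ∈ C.
(3) (exactly one): p ∈ G.
(5) (exactly one): q ∈ U.
(6): o ∉ C.
(8): o matches n: o ∈ G.
(1) (exactly one): r ∉ G.
Suppose r ∉ U: no assignment then satisfies all the clues, so r ∈ U.

U = {q, r}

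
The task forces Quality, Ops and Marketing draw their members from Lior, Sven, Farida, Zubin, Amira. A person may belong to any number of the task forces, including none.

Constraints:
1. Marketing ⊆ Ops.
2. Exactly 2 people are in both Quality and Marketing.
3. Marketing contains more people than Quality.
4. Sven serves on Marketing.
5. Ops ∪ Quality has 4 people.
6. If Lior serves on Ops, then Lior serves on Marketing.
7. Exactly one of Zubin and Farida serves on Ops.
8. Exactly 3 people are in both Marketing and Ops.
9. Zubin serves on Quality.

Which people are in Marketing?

Marketing = {Lior, Sven, Zubin}

From (4): Sven ∈ Marketing.
From (9): Zubin ∈ Quality.
(1) with Sven ∈ Marketing: Sven ∈ Ops.
Suppose Lior ∉ Marketing: no assignment then satisfies all the clues, so Lior ∈ Marketing.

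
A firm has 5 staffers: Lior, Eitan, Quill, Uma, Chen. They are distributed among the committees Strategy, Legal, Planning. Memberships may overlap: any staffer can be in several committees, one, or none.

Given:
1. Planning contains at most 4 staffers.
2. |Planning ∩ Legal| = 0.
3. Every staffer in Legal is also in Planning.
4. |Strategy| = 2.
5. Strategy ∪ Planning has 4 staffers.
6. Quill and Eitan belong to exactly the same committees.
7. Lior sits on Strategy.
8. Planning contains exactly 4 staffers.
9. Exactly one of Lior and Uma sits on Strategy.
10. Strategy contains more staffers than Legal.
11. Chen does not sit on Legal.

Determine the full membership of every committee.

Strategy = {Chen, Lior}; Legal = {}; Planning = {Chen, Eitan, Lior, Quill}

From (7): Lior ∈ Strategy.
From (11): Chen ∉ Legal.
(9) (exactly one): Uma ∉ Strategy.
Suppose Lior ∈ Legal: no assignment then satisfies all the clues, so Lior ∉ Legal.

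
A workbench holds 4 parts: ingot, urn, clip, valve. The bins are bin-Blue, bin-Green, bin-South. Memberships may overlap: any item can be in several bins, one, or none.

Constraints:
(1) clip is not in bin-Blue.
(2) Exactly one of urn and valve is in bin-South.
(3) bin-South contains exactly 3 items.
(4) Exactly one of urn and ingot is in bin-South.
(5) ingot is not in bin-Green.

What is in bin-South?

From (1): clip ∉ bin-Blue.
From (5): ingot ∉ bin-Green.
Suppose ingot ∉ bin-South: no assignment then satisfies all the clues, so ingot ∈ bin-South.

bin-South = {clip, ingot, valve}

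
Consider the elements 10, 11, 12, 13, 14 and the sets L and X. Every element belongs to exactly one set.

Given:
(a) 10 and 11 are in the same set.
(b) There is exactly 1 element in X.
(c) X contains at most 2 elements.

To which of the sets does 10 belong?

10: L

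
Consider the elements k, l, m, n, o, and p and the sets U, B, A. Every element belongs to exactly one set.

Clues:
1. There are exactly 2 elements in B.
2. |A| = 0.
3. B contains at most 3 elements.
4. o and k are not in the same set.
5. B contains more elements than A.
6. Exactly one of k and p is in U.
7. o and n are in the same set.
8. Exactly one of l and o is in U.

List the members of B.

B = {k, l}

(2): A already has 0, so the rest are out.
Suppose k ∉ B: no assignment then satisfies all the clues, so k ∈ B.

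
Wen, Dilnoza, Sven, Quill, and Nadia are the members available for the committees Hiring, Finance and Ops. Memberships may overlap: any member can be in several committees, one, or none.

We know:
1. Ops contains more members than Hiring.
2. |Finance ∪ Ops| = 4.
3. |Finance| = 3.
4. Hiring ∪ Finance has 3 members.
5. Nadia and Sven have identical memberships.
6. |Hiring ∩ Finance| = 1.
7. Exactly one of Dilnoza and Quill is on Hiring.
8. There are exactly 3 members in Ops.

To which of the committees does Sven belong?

Sven: Finance, Ops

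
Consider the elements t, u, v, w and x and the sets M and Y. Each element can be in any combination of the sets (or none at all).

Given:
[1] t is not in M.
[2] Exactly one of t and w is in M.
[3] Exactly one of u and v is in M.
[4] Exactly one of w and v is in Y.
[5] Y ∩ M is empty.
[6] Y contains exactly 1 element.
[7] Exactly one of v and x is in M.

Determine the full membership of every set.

From (1): t ∉ M.
(2) (exactly one): w ∈ M.
(5) (disjoint): w ∉ Y.
(4) (exactly one): v ∈ Y.
(5) (disjoint): v ∉ M.
(6): Y already has 1, so the rest are out.
(7) (exactly one): x ∈ M.
(3) (exactly one): u ∈ M.

M = {u, w, x}; Y = {v}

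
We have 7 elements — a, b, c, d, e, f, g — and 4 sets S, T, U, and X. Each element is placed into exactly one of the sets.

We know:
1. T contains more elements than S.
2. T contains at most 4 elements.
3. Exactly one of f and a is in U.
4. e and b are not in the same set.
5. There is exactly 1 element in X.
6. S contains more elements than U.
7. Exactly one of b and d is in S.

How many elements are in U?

1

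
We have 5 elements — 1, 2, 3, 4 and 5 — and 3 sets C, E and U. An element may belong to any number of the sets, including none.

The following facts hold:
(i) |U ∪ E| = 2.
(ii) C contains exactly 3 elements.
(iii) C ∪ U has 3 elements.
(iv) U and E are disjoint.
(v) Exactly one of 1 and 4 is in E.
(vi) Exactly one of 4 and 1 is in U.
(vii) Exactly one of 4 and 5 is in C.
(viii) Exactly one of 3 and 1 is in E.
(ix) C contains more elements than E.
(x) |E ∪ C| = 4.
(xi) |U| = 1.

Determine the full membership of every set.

C = {2, 3, 4}; E = {1}; U = {4}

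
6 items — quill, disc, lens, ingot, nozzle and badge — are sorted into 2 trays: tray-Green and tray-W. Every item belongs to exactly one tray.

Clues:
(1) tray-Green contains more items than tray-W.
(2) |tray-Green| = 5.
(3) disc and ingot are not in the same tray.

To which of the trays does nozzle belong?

nozzle: tray-Green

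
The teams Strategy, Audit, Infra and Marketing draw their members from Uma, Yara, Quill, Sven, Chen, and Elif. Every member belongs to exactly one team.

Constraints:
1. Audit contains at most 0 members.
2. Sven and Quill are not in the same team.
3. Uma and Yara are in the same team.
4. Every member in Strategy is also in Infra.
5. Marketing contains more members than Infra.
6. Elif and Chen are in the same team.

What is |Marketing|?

5

(1): Audit already has 0, so the rest are out.
Suppose Uma ∈ Strategy: no assignment then satisfies all the clues, so Uma ∉ Strategy.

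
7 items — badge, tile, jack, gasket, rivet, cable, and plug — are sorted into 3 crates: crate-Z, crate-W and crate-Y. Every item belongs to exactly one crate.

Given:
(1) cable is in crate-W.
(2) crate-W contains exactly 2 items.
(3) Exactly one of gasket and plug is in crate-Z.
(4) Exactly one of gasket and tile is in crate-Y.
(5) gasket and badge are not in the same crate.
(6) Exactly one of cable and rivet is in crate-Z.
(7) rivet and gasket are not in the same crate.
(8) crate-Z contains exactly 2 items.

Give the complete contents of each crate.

crate-Z = {plug, rivet}; crate-W = {cable, gasket}; crate-Y = {badge, jack, tile}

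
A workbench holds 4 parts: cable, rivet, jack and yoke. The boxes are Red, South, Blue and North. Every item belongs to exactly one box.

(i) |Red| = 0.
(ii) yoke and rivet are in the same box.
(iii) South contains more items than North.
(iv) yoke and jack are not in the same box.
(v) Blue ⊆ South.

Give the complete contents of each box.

(i): Red already has 0, so the rest are out.
Suppose cable ∉ South: no assignment then satisfies all the clues, so cable ∈ South.

Red = {}; South = {cable, rivet, yoke}; Blue = {}; North = {jack}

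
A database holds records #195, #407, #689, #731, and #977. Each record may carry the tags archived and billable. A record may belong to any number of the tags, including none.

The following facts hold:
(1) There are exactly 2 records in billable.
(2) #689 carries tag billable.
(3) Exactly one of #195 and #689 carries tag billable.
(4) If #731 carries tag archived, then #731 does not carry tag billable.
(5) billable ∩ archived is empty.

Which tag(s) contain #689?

From (2): #689 ∈ billable.
(3) (exactly one): #195 ∉ billable.
(5) (disjoint): #689 ∉ archived.

#689: billable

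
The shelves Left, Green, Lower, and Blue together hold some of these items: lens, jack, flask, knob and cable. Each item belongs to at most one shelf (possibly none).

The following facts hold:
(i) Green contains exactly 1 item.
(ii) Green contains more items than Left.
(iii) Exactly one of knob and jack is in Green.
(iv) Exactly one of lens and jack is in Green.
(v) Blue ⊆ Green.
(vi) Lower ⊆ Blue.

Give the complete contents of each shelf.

Left = {}; Green = {jack}; Lower = {}; Blue = {}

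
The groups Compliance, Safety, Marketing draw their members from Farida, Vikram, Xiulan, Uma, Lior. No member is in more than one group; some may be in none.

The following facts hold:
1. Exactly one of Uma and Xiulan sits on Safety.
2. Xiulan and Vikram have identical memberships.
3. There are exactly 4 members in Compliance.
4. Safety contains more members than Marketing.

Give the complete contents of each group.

Compliance = {Farida, Lior, Vikram, Xiulan}; Safety = {Uma}; Marketing = {}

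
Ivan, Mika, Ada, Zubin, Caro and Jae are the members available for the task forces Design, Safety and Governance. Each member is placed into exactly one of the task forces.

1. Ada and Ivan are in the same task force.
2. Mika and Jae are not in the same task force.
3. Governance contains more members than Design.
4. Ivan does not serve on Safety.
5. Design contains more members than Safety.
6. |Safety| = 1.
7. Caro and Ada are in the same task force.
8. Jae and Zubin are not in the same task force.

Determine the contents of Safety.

Safety = {Jae}

From (4): Ivan ∉ Safety.
(1): Ada matches Ivan: Ada ∉ Safety.
(7): Caro matches Ada: Caro ∉ Safety.
Suppose Mika ∈ Safety: no assignment then satisfies all the clues, so Mika ∉ Safety.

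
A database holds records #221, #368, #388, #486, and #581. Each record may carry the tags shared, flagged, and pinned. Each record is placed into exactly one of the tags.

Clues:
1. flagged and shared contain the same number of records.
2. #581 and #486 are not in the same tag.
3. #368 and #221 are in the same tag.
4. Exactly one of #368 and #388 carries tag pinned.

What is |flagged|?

1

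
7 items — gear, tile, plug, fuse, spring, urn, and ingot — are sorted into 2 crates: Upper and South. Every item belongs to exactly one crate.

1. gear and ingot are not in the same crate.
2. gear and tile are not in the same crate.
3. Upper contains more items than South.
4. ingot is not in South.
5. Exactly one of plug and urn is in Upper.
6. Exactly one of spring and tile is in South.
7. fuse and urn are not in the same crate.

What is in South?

From (4): ingot ∉ South.
Only one crate left: ingot ∈ Upper.
(1): gear ∉ Upper.
Only one crate left: gear ∈ South.
(2): tile ∉ South.
(6) (exactly one): spring ∈ South.
Only one crate left: tile ∈ Upper.
Suppose plug ∈ South: no assignment then satisfies all the clues, so plug ∉ South.

South = {gear, spring, urn}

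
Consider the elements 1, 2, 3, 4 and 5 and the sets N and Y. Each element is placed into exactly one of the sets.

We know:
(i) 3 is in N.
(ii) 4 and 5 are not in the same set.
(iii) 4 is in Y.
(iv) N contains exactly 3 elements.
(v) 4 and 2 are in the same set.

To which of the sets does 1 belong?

1: N

From (i): 3 ∈ N.
From (iii): 4 ∈ Y.
(ii): 5 ∉ Y.
(v): 2 matches 4: 2 ∉ N.
(v): 2 matches 4: 2 ∈ Y.
Only one set left: 5 ∈ N.
(iv): only 3 candidates remain for N, so all are in.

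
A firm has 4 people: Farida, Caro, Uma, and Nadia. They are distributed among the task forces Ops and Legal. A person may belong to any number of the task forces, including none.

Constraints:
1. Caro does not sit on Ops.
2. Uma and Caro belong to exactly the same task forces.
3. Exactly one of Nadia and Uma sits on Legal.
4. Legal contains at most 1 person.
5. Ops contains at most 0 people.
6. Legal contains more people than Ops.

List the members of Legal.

Legal = {Nadia}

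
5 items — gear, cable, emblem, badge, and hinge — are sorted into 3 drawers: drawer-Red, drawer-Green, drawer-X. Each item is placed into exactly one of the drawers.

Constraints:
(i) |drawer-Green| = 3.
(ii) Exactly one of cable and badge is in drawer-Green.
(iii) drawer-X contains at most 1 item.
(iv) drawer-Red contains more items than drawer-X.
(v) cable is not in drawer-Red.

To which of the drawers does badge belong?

From (v): cable ∉ drawer-Red.
Suppose badge ∉ drawer-Red: no assignment then satisfies all the clues, so badge ∈ drawer-Red.

badge: drawer-Red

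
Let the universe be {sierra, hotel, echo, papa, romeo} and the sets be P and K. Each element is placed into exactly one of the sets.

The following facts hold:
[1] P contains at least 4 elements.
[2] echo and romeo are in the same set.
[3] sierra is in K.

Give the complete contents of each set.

From (3): sierra ∈ K.
(1): only 4 candidates remain for P, so all are in.

P = {echo, hotel, papa, romeo}; K = {sierra}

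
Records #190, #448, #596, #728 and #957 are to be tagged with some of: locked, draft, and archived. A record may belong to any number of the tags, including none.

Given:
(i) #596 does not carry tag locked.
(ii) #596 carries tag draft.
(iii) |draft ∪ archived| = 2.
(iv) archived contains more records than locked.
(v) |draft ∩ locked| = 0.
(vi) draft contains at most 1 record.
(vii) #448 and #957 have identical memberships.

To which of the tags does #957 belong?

#957: none

From (i): #596 ∉ locked.
From (ii): #596 ∈ draft.
(vi): draft already has 1, so the rest are out.
Suppose #957 ∈ locked: no assignment then satisfies all the clues, so #957 ∉ locked.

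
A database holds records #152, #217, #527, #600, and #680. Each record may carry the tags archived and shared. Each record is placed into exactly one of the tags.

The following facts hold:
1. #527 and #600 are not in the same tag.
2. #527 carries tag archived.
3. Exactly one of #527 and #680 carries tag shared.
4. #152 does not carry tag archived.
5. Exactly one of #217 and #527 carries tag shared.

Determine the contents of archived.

archived = {#527}

From (2): #527 ∈ archived.
From (4): #152 ∉ archived.
(1): #600 ∉ archived.
(3) (exactly one): #680 ∈ shared.
(5) (exactly one): #217 ∈ shared.
Only one tag left: #152 ∈ shared.
Only one tag left: #600 ∈ shared.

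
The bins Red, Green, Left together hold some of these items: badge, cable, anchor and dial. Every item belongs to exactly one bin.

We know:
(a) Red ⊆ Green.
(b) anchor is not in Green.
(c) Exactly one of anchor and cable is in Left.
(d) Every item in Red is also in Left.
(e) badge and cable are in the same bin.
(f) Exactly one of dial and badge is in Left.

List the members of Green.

Green = {badge, cable}

From (b): anchor ∉ Green.
(a) contrapositive: anchor ∉ Red.
Only one bin left: anchor ∈ Left.
(c) (exactly one): cable ∉ Left.
(d) contrapositive: cable ∉ Red.
(e): badge matches cable: badge ∉ Red.
(e): badge matches cable: badge ∉ Left.
(f) (exactly one): dial ∈ Left.
Only one bin left: badge ∈ Green.
Only one bin left: cable ∈ Green.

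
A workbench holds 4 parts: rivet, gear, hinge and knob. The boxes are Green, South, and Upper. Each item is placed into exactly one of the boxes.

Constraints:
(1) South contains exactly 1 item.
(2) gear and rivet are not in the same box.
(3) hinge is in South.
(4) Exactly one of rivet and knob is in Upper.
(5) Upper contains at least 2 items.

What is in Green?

Green = {rivet}

From (3): hinge ∈ South.
(1): South already has 1, so the rest are out.
Suppose rivet ∉ Green: no assignment then satisfies all the clues, so rivet ∈ Green.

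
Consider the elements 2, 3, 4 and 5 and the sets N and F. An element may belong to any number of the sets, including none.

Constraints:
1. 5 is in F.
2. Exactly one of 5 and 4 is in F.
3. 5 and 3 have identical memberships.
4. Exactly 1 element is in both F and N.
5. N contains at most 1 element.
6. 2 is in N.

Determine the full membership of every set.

N = {2}; F = {2, 3, 5}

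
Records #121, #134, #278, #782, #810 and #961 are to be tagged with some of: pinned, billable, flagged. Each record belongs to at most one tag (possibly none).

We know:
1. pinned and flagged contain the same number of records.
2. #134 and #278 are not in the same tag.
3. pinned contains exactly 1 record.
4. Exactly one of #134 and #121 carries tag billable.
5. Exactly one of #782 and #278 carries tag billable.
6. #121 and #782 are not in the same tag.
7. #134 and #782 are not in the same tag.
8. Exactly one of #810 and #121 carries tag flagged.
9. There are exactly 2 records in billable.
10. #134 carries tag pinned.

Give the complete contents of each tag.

From (10): #134 ∈ pinned.
(2): #278 ∉ pinned.
(3): pinned already has 1, so the rest are out.
(4) (exactly one): #121 ∈ billable.
(6): #782 ∉ billable.
(8) (exactly one): #810 ∈ flagged.
(5) (exactly one): #278 ∈ billable.
(9): billable already has 2, so the rest are out.
Suppose #782 ∈ flagged: no assignment then satisfies all the clues, so #782 ∉ flagged.

pinned = {#134}; billable = {#121, #278}; flagged = {#810}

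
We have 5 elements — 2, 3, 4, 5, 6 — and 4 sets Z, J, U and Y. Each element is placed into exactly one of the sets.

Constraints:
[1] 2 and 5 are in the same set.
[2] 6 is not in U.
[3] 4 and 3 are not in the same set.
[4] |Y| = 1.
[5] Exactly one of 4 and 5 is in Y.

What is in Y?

Y = {4}

From (2): 6 ∉ U.
Suppose 2 ∈ Y: no assignment then satisfies all the clues, so 2 ∉ Y.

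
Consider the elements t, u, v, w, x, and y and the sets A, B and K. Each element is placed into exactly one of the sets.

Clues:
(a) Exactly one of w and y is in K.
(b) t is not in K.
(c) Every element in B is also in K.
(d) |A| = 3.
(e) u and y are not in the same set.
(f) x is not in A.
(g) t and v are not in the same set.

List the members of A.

A = {t, u, w}

From (b): t ∉ K.
From (f): x ∉ A.
(c) contrapositive: t ∉ B.
Only one set left: t ∈ A.
(g): v ∉ A.
Suppose u ∉ A: no assignment then satisfies all the clues, so u ∈ A.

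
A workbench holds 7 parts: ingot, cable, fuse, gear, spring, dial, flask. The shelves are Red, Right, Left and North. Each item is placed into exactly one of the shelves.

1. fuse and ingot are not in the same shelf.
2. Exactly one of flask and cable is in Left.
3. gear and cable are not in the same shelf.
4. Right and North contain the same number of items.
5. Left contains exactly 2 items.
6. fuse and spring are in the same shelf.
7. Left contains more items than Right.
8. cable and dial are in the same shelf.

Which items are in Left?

Left = {cable, dial}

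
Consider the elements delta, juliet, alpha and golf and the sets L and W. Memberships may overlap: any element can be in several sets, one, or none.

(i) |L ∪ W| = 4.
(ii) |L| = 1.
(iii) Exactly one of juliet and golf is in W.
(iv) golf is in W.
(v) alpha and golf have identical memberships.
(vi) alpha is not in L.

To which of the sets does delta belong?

delta: W

From (iv): golf ∈ W.
From (vi): alpha ∉ L.
(iii) (exactly one): juliet ∉ W.
(v): golf matches alpha: golf ∉ L.
(v): alpha matches golf: alpha ∈ W.
Suppose delta ∈ L: no assignment then satisfies all the clues, so delta ∉ L.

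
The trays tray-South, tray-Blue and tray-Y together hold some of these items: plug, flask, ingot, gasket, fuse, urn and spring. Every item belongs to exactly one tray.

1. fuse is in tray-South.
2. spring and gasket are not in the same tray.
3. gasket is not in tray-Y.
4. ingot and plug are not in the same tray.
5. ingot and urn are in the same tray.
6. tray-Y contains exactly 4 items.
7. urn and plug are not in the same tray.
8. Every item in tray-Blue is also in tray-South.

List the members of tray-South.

tray-South = {fuse, gasket, plug}

From (1): fuse ∈ tray-South.
From (3): gasket ∉ tray-Y.
Suppose plug ∉ tray-South: no assignment then satisfies all the clues, so plug ∈ tray-South.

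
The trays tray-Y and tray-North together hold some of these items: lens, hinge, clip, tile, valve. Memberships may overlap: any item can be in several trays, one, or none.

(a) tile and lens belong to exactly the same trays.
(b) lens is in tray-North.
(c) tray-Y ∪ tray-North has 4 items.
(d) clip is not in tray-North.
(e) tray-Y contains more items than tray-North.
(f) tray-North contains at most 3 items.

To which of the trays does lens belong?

lens: tray-North, tray-Y

From (b): lens ∈ tray-North.
From (d): clip ∉ tray-North.
(a): tile matches lens: tile ∈ tray-North.
Suppose lens ∉ tray-Y: no assignment then satisfies all the clues, so lens ∈ tray-Y.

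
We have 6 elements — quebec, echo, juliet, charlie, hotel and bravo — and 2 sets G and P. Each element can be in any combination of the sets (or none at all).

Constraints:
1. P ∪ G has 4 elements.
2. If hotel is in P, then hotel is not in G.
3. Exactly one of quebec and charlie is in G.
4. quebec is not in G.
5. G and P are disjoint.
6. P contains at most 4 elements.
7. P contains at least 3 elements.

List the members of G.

G = {charlie}

From (4): quebec ∉ G.
(3) (exactly one): charlie ∈ G.
(5) (disjoint): charlie ∉ P.
Suppose echo ∈ G: no assignment then satisfies all the clues, so echo ∉ G.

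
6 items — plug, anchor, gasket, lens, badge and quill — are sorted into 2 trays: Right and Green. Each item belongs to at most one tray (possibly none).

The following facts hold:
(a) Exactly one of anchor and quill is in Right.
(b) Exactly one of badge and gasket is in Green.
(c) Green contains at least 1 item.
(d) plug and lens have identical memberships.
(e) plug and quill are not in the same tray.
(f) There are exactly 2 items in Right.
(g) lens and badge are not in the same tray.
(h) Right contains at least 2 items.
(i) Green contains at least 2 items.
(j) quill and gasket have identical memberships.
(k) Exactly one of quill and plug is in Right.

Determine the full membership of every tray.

Right = {gasket, quill}; Green = {anchor, badge}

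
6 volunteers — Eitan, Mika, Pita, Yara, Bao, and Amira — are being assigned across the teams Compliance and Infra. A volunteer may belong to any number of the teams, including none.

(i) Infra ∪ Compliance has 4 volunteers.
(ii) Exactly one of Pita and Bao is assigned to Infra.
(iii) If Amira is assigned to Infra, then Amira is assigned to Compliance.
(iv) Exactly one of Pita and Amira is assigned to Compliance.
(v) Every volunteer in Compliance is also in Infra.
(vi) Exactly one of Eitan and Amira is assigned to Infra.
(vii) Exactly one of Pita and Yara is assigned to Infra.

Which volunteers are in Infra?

Infra = {Amira, Bao, Mika, Yara}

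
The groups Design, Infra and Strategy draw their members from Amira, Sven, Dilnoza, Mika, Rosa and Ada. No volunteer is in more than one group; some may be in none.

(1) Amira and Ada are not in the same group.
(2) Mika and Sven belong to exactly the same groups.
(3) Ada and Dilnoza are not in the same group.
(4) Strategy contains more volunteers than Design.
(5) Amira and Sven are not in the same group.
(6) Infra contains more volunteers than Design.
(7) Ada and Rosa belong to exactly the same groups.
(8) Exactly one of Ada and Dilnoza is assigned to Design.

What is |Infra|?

2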